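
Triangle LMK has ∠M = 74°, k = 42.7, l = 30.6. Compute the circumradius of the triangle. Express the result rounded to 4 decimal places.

By the law of cosines, m² = k² + l² − 2·k·l·cos M = 2039.3, so m ≈ 45.159.
Area = ½·k·l·sin M ≈ 628.
Circumradius = m/(2 sin M) ≈ 23.489.

R ≈ 23.4895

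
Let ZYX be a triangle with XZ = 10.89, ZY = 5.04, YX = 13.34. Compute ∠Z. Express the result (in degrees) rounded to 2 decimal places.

∠Z ≈ 108.02°

By the law of cosines, cos Z = (XZ² + ZY² − YX²) / (2·XZ·ZY) ≈ -0.30939, so ∠Z ≈ 108.02°.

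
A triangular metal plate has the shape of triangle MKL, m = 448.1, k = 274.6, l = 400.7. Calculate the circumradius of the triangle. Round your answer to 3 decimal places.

By the law of cosines, cos M = (k² + l² − m²) / (2·k·l) ≈ 0.15983, so ∠M ≈ 80.80°.
Circumradius = m/(2 sin M) ≈ 226.97.

R ≈ 226.968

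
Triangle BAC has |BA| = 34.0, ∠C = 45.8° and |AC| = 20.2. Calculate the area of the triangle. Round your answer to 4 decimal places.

area ≈ 324.7096

Law of sines: sin B = |AC|·sin C/|BA| ≈ 0.42593.
Since |BA| ≥ |AC|, only the acute value applies: ∠B ≈ 25.21°.
Then ∠A = 180° − ∠C − ∠B ≈ 108.99°.
Law of sines gives |CB| = |BA|·sin A/sin C ≈ 44.844.
Area = ½·|BA|·|AC|·sin A ≈ 324.71.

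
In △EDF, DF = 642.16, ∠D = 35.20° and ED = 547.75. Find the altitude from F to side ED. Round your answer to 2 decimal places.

By the law of cosines, FE² = ED² + DF² − 2·ED·DF·cos D = 1.3755e+05, so FE ≈ 370.88.
Area = ½·ED·DF·sin D ≈ 1.0138e+05.
The altitude from F has length 2·area/ED ≈ 370.16.

370.16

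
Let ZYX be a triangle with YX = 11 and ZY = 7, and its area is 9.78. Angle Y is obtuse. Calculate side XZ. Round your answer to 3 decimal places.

From area = ½·ZY·YX·sin Y, we get sin Y = 2·area/(ZY·YX) ≈ 0.25403.
Taking the obtuse solution, ∠Y ≈ 165.28°.
Law of cosines then gives XZ ≈ 17.859.

17.859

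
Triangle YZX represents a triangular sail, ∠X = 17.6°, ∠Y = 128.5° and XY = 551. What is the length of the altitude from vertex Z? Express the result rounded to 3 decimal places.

The third angle is ∠Z = 180° − ∠X − ∠Y = 33.90°.
Law of sines: ZX = XY·sin Y/sin Z ≈ 773.14.
Law of sines: YZ = XY·sin X/sin Z ≈ 298.71.
Area = ½·XY·ZX·sin X ≈ 64405.
The altitude from Z has length 2·area/XY ≈ 233.78.

233.775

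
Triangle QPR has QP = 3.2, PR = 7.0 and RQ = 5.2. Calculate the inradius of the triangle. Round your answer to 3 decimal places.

r ≈ 1.011

Semiperimeter s = (7 + 5.2 + 3.2)/2 = 7.7.
Heron's formula: area = √(7.7·0.7·2.5·4.5) ≈ 7.787.
Inradius = area/s = 7.787/7.7 ≈ 1.0113.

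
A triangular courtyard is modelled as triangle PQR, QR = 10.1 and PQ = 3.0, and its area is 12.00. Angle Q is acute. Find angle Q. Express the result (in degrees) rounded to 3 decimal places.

From area = ½·PQ·QR·sin Q, we get sin Q = 2·area/(PQ·QR) ≈ 0.79208.
Taking the acute solution, ∠Q ≈ 52.38°.

52.380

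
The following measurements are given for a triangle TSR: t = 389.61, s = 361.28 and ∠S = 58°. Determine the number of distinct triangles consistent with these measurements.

t·sin S = 389.61·sin(58°) ≈ 330.4.
Since t sin S < s < t (330.4 < 361.28 < 389.61), two triangles exist.

2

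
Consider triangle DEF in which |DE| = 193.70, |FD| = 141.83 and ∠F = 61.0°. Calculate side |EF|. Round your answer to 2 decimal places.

Law of sines: sin E = |FD|·sin F/|DE| ≈ 0.64041.
Since |DE| ≥ |FD|, only the acute value applies: ∠E ≈ 39.82°.
Then ∠D = 180° − ∠F − ∠E ≈ 79.18°.
Law of sines gives |EF| = |DE|·sin D/sin F ≈ 217.53.

217.53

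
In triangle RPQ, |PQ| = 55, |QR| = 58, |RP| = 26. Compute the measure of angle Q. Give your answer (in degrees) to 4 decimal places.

By the law of cosines, cos Q = (|PQ|² + |QR|² − |RP|²) / (2·|PQ|·|QR|) ≈ 0.89545, so ∠Q ≈ 26.43°.

26.4331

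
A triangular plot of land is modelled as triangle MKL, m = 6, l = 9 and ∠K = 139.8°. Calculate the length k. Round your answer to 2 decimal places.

By the law of cosines, k² = l² + m² − 2·l·m·cos K = 199.49, so k ≈ 14.124.

14.12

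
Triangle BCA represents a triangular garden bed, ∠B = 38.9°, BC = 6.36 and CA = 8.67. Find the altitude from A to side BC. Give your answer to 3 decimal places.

Law of sines: sin A = BC·sin B/CA ≈ 0.46065.
Since CA ≥ BC, only the acute value applies: ∠A ≈ 27.43°.
Then ∠C = 180° − ∠B − ∠A ≈ 113.67°.
Law of sines gives AB = CA·sin C/sin B ≈ 12.645.
Area = ½·CA·BC·sin C ≈ 25.251.
The altitude from A has length 2·area/BC ≈ 7.9406.

h_A ≈ 7.941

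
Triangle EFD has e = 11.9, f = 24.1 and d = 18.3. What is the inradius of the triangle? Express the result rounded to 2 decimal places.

Semiperimeter s = (11.9 + 24.1 + 18.3)/2 = 27.15.
Heron's formula: area = √(27.15·15.25·3.05·8.85) ≈ 105.72.
Inradius = area/s = 105.72/27.15 ≈ 3.8938.

3.89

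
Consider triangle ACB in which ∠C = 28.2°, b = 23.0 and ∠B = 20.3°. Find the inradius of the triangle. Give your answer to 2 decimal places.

5.19

The third angle is ∠A = 180° − ∠C − ∠B = 131.50°.
Law of sines: a = b·sin A/sin B ≈ 49.652.
Law of sines: c = b·sin C/sin B ≈ 31.328.
Area = ½·b·a·sin C ≈ 269.82.
Semiperimeter s = (49.652+31.328+23)/2 = 51.99.
Inradius = area/s = 269.82/51.99 ≈ 5.19.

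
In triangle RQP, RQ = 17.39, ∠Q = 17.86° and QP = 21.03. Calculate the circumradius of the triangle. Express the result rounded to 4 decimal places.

11.3535

By the law of cosines, PR² = RQ² + QP² − 2·RQ·QP·cos Q = 48.498, so PR ≈ 6.964.
Area = ½·RQ·QP·sin Q ≈ 56.08.
Circumradius = PR/(2 sin Q) ≈ 11.353.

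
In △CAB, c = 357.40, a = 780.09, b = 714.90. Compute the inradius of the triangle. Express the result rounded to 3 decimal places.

Semiperimeter s = (357.4 + 780.09 + 714.9)/2 = 926.19.
Heron's formula: area = √(926.19·568.79·146.1·211.29) ≈ 1.2753e+05.
Inradius = area/s = 1.2753e+05/926.19 ≈ 137.69.

137.690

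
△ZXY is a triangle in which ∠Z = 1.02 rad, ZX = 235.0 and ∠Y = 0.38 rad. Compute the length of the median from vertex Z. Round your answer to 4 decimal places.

The third angle is ∠X = π − ∠Y − ∠Z = 1.742 rad.
Law of sines: XY = ZX·sin Z/sin Y ≈ 539.86.
Law of sines: YZ = ZX·sin X/sin Y ≈ 624.34.
Median from Z: ½√(2·YZ² + 2·ZX² − XY²) ≈ 386.85.

m_Z ≈ 386.8471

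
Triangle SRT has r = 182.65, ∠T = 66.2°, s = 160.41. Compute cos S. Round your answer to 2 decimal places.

cos S ≈ 0.63

By the law of cosines, t² = s² + r² − 2·s·r·cos T = 35446, so t ≈ 188.27.
Law of cosines again: cos S = (r² + t² − s²)/(2·r·t) ≈ 0.62632, so ∠S ≈ 51.22°.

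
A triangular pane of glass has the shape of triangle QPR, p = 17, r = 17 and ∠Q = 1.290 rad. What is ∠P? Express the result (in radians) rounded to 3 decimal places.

0.926

By the law of cosines, q² = p² + r² − 2·p·r·cos Q = 417.82, so q ≈ 20.441.
Law of cosines again: cos P = (r² + q² − p²)/(2·r·q) ≈ 0.60120, so ∠P ≈ 0.926 rad.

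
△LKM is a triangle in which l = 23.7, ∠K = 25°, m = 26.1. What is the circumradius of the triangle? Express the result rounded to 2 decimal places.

13.05

By the law of cosines, k² = m² + l² − 2·m·l·cos K = 121.67, so k ≈ 11.03.
Area = ½·m·l·sin K ≈ 130.71.
Circumradius = k/(2 sin K) ≈ 13.05.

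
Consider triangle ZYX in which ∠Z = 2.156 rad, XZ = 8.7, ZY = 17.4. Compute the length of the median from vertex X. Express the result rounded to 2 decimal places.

15.33

By the law of cosines, YX² = XZ² + ZY² − 2·XZ·ZY·cos Z = 545.69, so YX ≈ 23.36.
Median from X: ½√(2·YX² + 2·XZ² − ZY²) ≈ 15.33.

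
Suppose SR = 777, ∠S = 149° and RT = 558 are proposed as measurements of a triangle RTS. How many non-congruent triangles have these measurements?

0

SR·sin S = 777·sin(149°) ≈ 400.2.
Since ∠S is not acute, a triangle exists only if RT > SR; here RT ≤ SR, so there is no triangle.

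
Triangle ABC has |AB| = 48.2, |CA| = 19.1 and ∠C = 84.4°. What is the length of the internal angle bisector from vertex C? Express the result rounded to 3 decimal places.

Law of sines: sin B = |CA|·sin C/|AB| ≈ 0.39437.
Since |AB| ≥ |CA|, only the acute value applies: ∠B ≈ 23.23°.
Then ∠A = 180° − ∠C − ∠B ≈ 72.37°.
Law of sines gives |BC| = |AB|·sin A/sin C ≈ 46.157.
The bisector from C has length 2·|BC|·|CA|·cos(∠C/2)/(|BC|+|CA|) ≈ 20.016.

t_C ≈ 20.016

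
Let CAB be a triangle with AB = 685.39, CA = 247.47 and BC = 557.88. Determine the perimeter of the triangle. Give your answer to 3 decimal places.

1490.740

Perimeter = 685.39 + 557.88 + 247.47 = 1490.7.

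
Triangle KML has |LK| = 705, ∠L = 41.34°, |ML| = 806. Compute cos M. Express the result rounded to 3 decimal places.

cos M ≈ 0.511

By the law of cosines, |KM|² = |ML|² + |LK|² − 2·|ML|·|LK|·cos L = 2.934e+05, so |KM| ≈ 541.67.
Law of cosines again: cos M = (|KM|² + |ML|² − |LK|²)/(2·|KM|·|ML|) ≈ 0.51080, so ∠M ≈ 59.28°.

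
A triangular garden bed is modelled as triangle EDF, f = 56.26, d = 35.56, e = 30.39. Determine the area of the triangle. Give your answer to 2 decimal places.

Semiperimeter s = (30.39 + 35.56 + 56.26)/2 = 61.105.
Heron's formula: area = √(61.105·30.715·25.545·4.845) ≈ 481.96.

area ≈ 481.96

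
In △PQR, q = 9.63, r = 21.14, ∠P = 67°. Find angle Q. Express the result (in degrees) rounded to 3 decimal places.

By the law of cosines, p² = q² + r² − 2·q·r·cos P = 380.55, so p ≈ 19.508.
Law of cosines again: cos Q = (r² + p² − q²)/(2·r·p) ≈ 0.89079, so ∠Q ≈ 27.03°.

27.027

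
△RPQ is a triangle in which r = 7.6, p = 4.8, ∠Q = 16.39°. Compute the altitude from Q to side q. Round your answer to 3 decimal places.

3.132

By the law of cosines, q² = r² + p² − 2·r·p·cos Q = 10.805, so q ≈ 3.2871.
Area = ½·r·p·sin Q ≈ 5.1469.
The altitude from Q has length 2·area/q ≈ 3.1316.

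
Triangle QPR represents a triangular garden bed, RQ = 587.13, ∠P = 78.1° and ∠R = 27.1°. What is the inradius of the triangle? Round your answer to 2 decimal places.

107.59

The third angle is ∠Q = 180° − ∠P − ∠R = 74.80°.
Law of sines: PR = RQ·sin Q/sin P ≈ 579.03.
Law of sines: QP = RQ·sin R/sin P ≈ 273.34.
Area = ½·RQ·PR·sin R ≈ 77435.
Semiperimeter s = (579.03+587.13+273.34)/2 = 719.75.
Inradius = area/s = 77435/719.75 ≈ 107.59.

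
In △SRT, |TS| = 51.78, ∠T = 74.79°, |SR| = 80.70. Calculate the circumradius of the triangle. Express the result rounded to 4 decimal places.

41.8147

Law of sines: sin R = |TS|·sin T/|SR| ≈ 0.61916.
Since |SR| ≥ |TS|, only the acute value applies: ∠R ≈ 38.25°.
Then ∠S = 180° − ∠T − ∠R ≈ 66.96°.
Law of sines gives |RT| = |SR|·sin S/sin T ≈ 76.956.
Circumradius = |SR|/(2 sin T) ≈ 41.815.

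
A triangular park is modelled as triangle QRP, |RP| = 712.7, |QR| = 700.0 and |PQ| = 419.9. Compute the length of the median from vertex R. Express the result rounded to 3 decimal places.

m_R ≈ 674.457

Median from R: ½√(2·|QR|² + 2·|RP|² − |PQ|²) ≈ 674.46.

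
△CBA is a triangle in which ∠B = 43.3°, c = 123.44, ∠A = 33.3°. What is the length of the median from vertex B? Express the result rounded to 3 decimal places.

The third angle is ∠C = 180° − ∠B − ∠A = 103.40°.
Law of sines: b = c·sin B/sin C ≈ 87.027.
Law of sines: a = c·sin A/sin C ≈ 69.668.
Median from B: ½√(2·a² + 2·c² − b²) ≈ 90.289.

m_B ≈ 90.289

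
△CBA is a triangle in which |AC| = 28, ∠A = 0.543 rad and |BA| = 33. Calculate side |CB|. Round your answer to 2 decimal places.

By the law of cosines, |CB|² = |BA|² + |AC|² − 2·|BA|·|AC|·cos A = 290.81, so |CB| ≈ 17.053.

17.05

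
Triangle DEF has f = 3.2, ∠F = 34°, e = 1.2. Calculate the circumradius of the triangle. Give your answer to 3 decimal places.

2.861

Law of sines: sin E = e·sin F/f ≈ 0.20970.
Since f ≥ e, only the acute value applies: ∠E ≈ 12.10°.
Then ∠D = 180° − ∠F − ∠E ≈ 133.90°.
Law of sines gives d = f·sin D/sin F ≈ 4.1237.
Circumradius = f/(2 sin F) ≈ 2.8613.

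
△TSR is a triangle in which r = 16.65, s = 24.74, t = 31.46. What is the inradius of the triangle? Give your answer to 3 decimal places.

Semiperimeter p = (31.46 + 24.74 + 16.65)/2 = 36.425.
Heron's formula: area = √(36.425·4.965·11.685·19.775) ≈ 204.42.
Inradius = area/p = 204.42/36.425 ≈ 5.6122.

5.612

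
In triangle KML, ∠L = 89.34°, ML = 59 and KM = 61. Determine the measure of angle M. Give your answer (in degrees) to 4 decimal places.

Law of sines: sin K = ML·sin L/KM ≈ 0.96715.
Since KM ≥ ML, only the acute value applies: ∠K ≈ 75.27°.
Then ∠M = 180° − ∠L − ∠K ≈ 15.39°.

15.3868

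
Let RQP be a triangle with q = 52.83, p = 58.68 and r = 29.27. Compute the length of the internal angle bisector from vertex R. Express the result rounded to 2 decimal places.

53.73

By the law of cosines, cos R = (q² + p² − r²) / (2·q·p) ≈ 0.86734, so ∠R ≈ 29.85°.
The bisector from R has length 2·q·p·cos(∠R/2)/(q+p) ≈ 53.726.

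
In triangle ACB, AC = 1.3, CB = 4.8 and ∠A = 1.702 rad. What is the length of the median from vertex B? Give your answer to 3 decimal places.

4.584

Law of sines: sin B = AC·sin A/CB ≈ 0.26851.
Since CB ≥ AC, only the acute value applies: ∠B ≈ 0.272 rad.
Then ∠C = π − ∠A − ∠B ≈ 1.168 rad.
Law of sines gives BA = CB·sin C/sin A ≈ 4.4537.
Median from B: ½√(2·CB² + 2·BA² − AC²) ≈ 4.5842.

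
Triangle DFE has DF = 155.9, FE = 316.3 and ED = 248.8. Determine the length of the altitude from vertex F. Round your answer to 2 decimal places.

h_F ≈ 153.40

Semiperimeter s = (316.3 + 248.8 + 155.9)/2 = 360.5.
Heron's formula: area = √(360.5·44.2·111.7·204.6) ≈ 19083.
The altitude from F has length 2·area/ED ≈ 153.4.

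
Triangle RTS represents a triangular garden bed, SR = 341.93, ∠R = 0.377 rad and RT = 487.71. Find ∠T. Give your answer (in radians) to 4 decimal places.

By the law of cosines, TS² = SR² + RT² − 2·SR·RT·cos R = 44674, so TS ≈ 211.36.
Law of cosines again: cos T = (RT² + TS² − SR²)/(2·RT·TS) ≈ 0.80332, so ∠T ≈ 0.638 rad.

∠T ≈ 0.6379 rad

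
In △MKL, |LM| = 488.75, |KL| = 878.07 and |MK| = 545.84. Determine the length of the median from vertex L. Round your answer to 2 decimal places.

m_L ≈ 656.09

Median from L: ½√(2·|KL|² + 2·|LM|² − |MK|²) ≈ 656.09.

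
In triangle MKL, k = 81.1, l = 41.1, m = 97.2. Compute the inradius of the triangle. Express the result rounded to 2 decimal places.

14.95

Semiperimeter s = (97.2 + 81.1 + 41.1)/2 = 109.7.
Heron's formula: area = √(109.7·12.5·28.6·68.6) ≈ 1640.2.
Inradius = area/s = 1640.2/109.7 ≈ 14.952.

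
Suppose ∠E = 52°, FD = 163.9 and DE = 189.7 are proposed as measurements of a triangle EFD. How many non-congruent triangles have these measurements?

DE·sin E = 189.7·sin(52°) ≈ 149.5.
Since DE sin E < FD < DE (149.5 < 163.9 < 189.7), two triangles exist.

2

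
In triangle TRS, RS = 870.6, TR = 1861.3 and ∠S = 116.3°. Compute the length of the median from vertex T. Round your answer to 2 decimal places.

1546.92

Law of sines: sin T = RS·sin S/TR ≈ 0.41932.
Since TR ≥ RS, only the acute value applies: ∠T ≈ 24.79°.
Then ∠R = 180° − ∠S − ∠T ≈ 38.91°.
Law of sines gives ST = TR·sin R/sin S ≈ 1304.
Median from T: ½√(2·ST² + 2·TR² − RS²) ≈ 1546.9.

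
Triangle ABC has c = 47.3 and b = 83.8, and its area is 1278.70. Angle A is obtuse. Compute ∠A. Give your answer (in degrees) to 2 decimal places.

∠A ≈ 139.82°

From area = ½·b·c·sin A, we get sin A = 2·area/(b·c) ≈ 0.64520.
Taking the obtuse solution, ∠A ≈ 139.82°.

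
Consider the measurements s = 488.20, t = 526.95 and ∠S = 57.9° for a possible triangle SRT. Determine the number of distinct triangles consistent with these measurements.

t·sin S = 526.95·sin(57.9°) ≈ 446.4.
Since t sin S < s < t (446.4 < 488.20 < 526.95), two triangles exist.

2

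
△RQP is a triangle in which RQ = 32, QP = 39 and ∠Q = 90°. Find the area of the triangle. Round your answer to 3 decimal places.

624.000

Area = ½·RQ·QP·sin Q ≈ 624.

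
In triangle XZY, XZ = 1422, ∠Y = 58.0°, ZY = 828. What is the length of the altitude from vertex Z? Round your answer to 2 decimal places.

Law of sines: sin X = ZY·sin Y/XZ ≈ 0.49380.
Since XZ ≥ ZY, only the acute value applies: ∠X ≈ 29.59°.
Then ∠Z = 180° − ∠Y − ∠X ≈ 92.41°.
Law of sines gives YX = XZ·sin Z/sin Y ≈ 1675.3.
Area = ½·XZ·ZY·sin Z ≈ 5.8819e+05.
The altitude from Z has length 2·area/YX ≈ 702.18.

h_Z ≈ 702.18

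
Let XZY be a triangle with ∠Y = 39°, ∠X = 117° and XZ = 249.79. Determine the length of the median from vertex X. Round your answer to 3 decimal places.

The third angle is ∠Z = 180° − ∠Y − ∠X = 24.00°.
Law of sines: ZY = XZ·sin X/sin Y ≈ 353.66.
Law of sines: YX = XZ·sin Z/sin Y ≈ 161.44.
Median from X: ½√(2·YX² + 2·XZ² − ZY²) ≈ 113.85.

113.845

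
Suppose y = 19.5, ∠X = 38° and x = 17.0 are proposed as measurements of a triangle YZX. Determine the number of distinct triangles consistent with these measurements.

y·sin X = 19.5·sin(38°) ≈ 12.01.
Since y sin X < x < y (12.01 < 17.0 < 19.5), two triangles exist.

2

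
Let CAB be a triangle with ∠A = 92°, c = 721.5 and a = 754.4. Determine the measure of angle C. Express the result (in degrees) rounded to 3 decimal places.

72.903

Law of sines: sin C = c·sin A/a ≈ 0.95581.
Since a ≥ c, only the acute value applies: ∠C ≈ 72.90°.
Then ∠B = 180° − ∠A − ∠C ≈ 15.10°.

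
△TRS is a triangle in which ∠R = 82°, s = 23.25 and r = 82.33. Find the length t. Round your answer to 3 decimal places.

Law of sines: sin S = s·sin R/r ≈ 0.27965.
Since r ≥ s, only the acute value applies: ∠S ≈ 16.24°.
Then ∠T = 180° − ∠R − ∠S ≈ 81.76°.
Law of sines gives t = r·sin T/sin R ≈ 82.281.

82.281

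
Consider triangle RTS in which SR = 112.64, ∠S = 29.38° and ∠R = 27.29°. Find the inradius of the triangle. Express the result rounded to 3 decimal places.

r ≈ 14.197

The third angle is ∠T = 180° − ∠S − ∠R = 123.33°.
Law of sines: TS = SR·sin R/sin T ≈ 61.812.
Law of sines: RT = SR·sin S/sin T ≈ 66.14.
Area = ½·SR·TS·sin S ≈ 1707.9.
Semiperimeter s = (61.812+112.64+66.14)/2 = 120.3.
Inradius = area/s = 1707.9/120.3 ≈ 14.197.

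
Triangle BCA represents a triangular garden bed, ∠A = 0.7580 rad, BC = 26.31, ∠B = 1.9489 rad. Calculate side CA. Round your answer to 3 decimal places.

The third angle is ∠C = π − ∠A − ∠B = 0.4347 rad.
Law of sines: CA = BC·sin B/sin A ≈ 35.568.

35.568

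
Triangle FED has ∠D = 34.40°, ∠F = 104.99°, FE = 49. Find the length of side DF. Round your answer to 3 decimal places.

The third angle is ∠E = 180° − ∠D − ∠F = 40.61°.
Law of sines: DF = FE·sin E/sin D ≈ 56.454.

56.454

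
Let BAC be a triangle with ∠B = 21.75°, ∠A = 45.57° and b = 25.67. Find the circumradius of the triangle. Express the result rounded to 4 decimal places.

The third angle is ∠C = 180° − ∠B − ∠A = 112.68°.
Law of sines: a = b·sin A/sin B ≈ 49.469.
Law of sines: c = b·sin C/sin B ≈ 63.917.
Circumradius = b/(2 sin B) ≈ 34.637.

R ≈ 34.6370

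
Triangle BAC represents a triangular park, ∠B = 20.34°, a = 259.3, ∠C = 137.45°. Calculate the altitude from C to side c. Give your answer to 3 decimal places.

The third angle is ∠A = 180° − ∠C − ∠B = 22.21°.
Law of sines: b = a·sin B/sin A ≈ 238.44.
Law of sines: c = a·sin C/sin A ≈ 463.88.
Area = ½·a·b·sin C ≈ 20905.
The altitude from C has length 2·area/c ≈ 90.13.

90.130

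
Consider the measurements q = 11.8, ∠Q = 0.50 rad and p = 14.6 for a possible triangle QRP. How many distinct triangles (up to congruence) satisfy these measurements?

2

p·sin Q = 14.6·sin(0.50 rad) ≈ 7.
Since p sin Q < q < p (7 < 11.8 < 14.6), two triangles exist.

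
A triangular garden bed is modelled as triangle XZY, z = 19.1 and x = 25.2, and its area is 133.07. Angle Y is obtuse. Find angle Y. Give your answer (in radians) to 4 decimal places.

From area = ½·x·z·sin Y, we get sin Y = 2·area/(x·z) ≈ 0.55294.
Taking the obtuse solution, ∠Y ≈ 2.5557 rad.

2.5557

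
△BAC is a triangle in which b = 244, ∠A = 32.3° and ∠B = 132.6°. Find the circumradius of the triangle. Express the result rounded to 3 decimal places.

R ≈ 165.739

The third angle is ∠C = 180° − ∠B − ∠A = 15.10°.
Law of sines: a = b·sin A/sin B ≈ 177.13.
Law of sines: c = b·sin C/sin B ≈ 86.352.
Circumradius = b/(2 sin B) ≈ 165.74.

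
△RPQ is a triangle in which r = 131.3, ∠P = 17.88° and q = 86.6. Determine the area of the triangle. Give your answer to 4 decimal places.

Area = ½·q·r·sin P ≈ 1745.5.

1745.5229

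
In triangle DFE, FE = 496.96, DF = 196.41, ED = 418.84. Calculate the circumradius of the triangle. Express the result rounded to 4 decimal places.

253.6230

By the law of cosines, cos D = (ED² + DF² − FE²) / (2·ED·DF) ≈ -0.20036, so ∠D ≈ 101.56°.
Circumradius = FE/(2 sin D) ≈ 253.62.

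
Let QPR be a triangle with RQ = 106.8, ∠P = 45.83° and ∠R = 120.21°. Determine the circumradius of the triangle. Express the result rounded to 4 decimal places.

The third angle is ∠Q = 180° − ∠P − ∠R = 13.96°.
Law of sines: PR = RQ·sin Q/sin P ≈ 35.921.
Law of sines: QP = RQ·sin R/sin P ≈ 128.67.
Circumradius = RQ/(2 sin P) ≈ 74.448.

74.4484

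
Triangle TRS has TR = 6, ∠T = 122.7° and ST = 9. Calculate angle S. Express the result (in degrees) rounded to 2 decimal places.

By the law of cosines, RS² = ST² + TR² − 2·ST·TR·cos T = 175.35, so RS ≈ 13.242.
Law of cosines again: cos S = (RS² + ST² − TR²)/(2·RS·ST) ≈ 0.92445, so ∠S ≈ 22.41°.

22.41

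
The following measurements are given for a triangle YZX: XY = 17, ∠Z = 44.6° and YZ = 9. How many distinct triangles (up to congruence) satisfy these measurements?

1

YZ·sin Z = 9·sin(44.6°) ≈ 6.319.
Since XY ≥ YZ, exactly one triangle exists.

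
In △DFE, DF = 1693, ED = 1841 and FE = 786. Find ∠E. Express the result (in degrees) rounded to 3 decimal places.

66.784

By the law of cosines, cos E = (FE² + ED² − DF²) / (2·FE·ED) ≈ 0.39420, so ∠E ≈ 66.78°.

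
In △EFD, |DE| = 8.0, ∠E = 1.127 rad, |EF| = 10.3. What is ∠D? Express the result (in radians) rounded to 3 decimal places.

By the law of cosines, |FD|² = |DE|² + |EF|² − 2·|DE|·|EF|·cos E = 99.33, so |FD| ≈ 9.9664.
Law of cosines again: cos D = (|FD|² + |DE|² − |EF|²)/(2·|FD|·|DE|) ≈ 0.35895, so ∠D ≈ 1.204 rad.

1.204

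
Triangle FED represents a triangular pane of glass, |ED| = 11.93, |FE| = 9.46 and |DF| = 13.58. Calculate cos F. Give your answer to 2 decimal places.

By the law of cosines, cos F = (|DF|² + |FE|² − |ED|²) / (2·|DF|·|FE|) ≈ 0.51213, so ∠F ≈ 59.19°.

cos F ≈ 0.51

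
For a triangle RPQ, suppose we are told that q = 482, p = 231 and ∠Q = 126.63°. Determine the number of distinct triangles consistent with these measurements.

p·sin Q = 231·sin(126.63°) ≈ 185.4.
Since ∠Q is not acute, a triangle exists only if q > p; here q > p, so there is exactly one triangle.

1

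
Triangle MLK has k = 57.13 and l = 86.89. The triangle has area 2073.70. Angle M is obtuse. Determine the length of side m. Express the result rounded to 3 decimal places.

127.551

From area = ½·l·k·sin M, we get sin M = 2·area/(l·k) ≈ 0.83549.
Taking the obtuse solution, ∠M ≈ 123.33°.
Law of cosines then gives m ≈ 127.55.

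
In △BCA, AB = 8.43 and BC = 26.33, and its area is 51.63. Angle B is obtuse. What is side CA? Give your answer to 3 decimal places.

34.019

From area = ½·AB·BC·sin B, we get sin B = 2·area/(AB·BC) ≈ 0.46521.
Taking the obtuse solution, ∠B ≈ 152.28°.
Law of cosines then gives CA ≈ 34.019.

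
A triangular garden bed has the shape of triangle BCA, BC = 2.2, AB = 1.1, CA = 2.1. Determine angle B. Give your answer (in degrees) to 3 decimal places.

By the law of cosines, cos B = (AB² + BC² − CA²) / (2·AB·BC) ≈ 0.33884, so ∠B ≈ 70.19°.

∠B ≈ 70.194°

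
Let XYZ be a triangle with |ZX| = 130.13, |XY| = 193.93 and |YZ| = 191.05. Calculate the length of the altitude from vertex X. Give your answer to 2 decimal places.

Semiperimeter s = (191.05 + 130.13 + 193.93)/2 = 257.56.
Heron's formula: area = √(257.56·66.505·127.43·63.625) ≈ 11784.
The altitude from X has length 2·area/|YZ| ≈ 123.36.

123.36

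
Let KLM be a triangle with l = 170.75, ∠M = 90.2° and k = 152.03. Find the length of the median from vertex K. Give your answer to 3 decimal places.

m_K ≈ 187.148

By the law of cosines, m² = k² + l² − 2·k·l·cos M = 52450, so m ≈ 229.02.
Median from K: ½√(2·l² + 2·m² − k²) ≈ 187.15.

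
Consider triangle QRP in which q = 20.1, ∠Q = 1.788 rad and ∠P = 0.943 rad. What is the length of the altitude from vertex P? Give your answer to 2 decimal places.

The third angle is ∠R = π − ∠P − ∠Q = 0.411 rad.
Law of sines: r = q·sin R/sin Q ≈ 8.216.
Law of sines: p = q·sin P/sin Q ≈ 16.659.
Area = ½·q·r·sin P ≈ 66.827.
The altitude from P has length 2·area/p ≈ 8.023.

8.02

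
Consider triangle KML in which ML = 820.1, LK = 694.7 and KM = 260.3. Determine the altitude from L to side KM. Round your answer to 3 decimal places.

h_L ≈ 653.843

Semiperimeter s = (820.1 + 694.7 + 260.3)/2 = 887.55.
Heron's formula: area = √(887.55·67.45·192.85·627.25) ≈ 85098.
The altitude from L has length 2·area/KM ≈ 653.84.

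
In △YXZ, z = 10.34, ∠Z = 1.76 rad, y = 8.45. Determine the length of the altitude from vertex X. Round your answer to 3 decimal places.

Law of sines: sin Y = y·sin Z/z ≈ 0.80263.
Since z ≥ y, only the acute value applies: ∠Y ≈ 0.932 rad.
Then ∠X = π − ∠Z − ∠Y ≈ 0.450 rad.
Law of sines gives x = z·sin X/sin Z ≈ 4.5783.
Area = ½·z·y·sin X ≈ 18.998.
The altitude from X has length 2·area/x ≈ 8.2992.

h_X ≈ 8.299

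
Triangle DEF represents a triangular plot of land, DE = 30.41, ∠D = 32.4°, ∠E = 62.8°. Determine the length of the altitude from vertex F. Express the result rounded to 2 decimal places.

The third angle is ∠F = 180° − ∠D − ∠E = 84.80°.
Law of sines: EF = DE·sin D/sin F ≈ 16.362.
Law of sines: FD = DE·sin E/sin F ≈ 27.159.
Area = ½·DE·EF·sin E ≈ 221.27.
The altitude from F has length 2·area/DE ≈ 14.552.

14.55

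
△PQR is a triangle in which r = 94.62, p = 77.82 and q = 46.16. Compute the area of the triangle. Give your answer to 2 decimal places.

1785.84

Semiperimeter s = (77.82 + 46.16 + 94.62)/2 = 109.3.
Heron's formula: area = √(109.3·31.48·63.14·14.68) ≈ 1785.8.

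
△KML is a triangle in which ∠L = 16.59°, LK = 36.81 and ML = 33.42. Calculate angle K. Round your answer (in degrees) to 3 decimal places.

63.386

By the law of cosines, KM² = ML² + LK² − 2·ML·LK·cos L = 113.91, so KM ≈ 10.673.
Law of cosines again: cos K = (LK² + KM² − ML²)/(2·LK·KM) ≈ 0.44797, so ∠K ≈ 63.39°.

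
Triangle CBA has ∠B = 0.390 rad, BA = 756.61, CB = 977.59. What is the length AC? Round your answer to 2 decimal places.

399.89

By the law of cosines, AC² = CB² + BA² − 2·CB·BA·cos B = 1.5991e+05, so AC ≈ 399.89.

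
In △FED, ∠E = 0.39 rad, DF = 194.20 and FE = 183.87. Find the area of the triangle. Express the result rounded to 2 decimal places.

12276.93

Law of sines: sin D = FE·sin E/DF ≈ 0.35997.
Since DF ≥ FE, only the acute value applies: ∠D ≈ 0.368 rad.
Then ∠F = π − ∠E − ∠D ≈ 2.383 rad.
Law of sines gives ED = DF·sin F/sin E ≈ 351.24.
Area = ½·DF·FE·sin F ≈ 12277.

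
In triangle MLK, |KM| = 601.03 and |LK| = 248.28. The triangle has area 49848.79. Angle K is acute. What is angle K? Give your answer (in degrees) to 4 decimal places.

∠K ≈ 41.9212°

From area = ½·|LK|·|KM|·sin K, we get sin K = 2·area/(|LK|·|KM|) ≈ 0.66811.
Taking the acute solution, ∠K ≈ 41.92°.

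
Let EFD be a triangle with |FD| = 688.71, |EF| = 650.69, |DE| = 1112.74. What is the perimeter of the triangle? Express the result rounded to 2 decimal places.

Perimeter = 688.71 + 1112.7 + 650.69 = 2452.1.

2452.14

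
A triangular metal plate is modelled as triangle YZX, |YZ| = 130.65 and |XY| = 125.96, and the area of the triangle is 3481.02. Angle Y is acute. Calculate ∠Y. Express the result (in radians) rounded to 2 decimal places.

∠Y ≈ 0.44 rad

From area = ½·|XY|·|YZ|·sin Y, we get sin Y = 2·area/(|XY|·|YZ|) ≈ 0.42305.
Taking the acute solution, ∠Y ≈ 0.437 rad.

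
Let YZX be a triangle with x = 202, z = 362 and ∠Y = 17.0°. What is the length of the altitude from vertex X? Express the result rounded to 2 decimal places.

h_X ≈ 105.84

By the law of cosines, y² = z² + x² − 2·z·x·cos Y = 31990, so y ≈ 178.86.
Area = ½·z·x·sin Y ≈ 10690.
The altitude from X has length 2·area/x ≈ 105.84.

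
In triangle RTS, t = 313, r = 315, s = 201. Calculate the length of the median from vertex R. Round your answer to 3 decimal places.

Median from R: ½√(2·t² + 2·s² − r²) ≈ 210.66.

m_R ≈ 210.663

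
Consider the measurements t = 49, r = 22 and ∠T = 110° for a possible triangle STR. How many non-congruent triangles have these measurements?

r·sin T = 22·sin(110°) ≈ 20.67.
Since ∠T is not acute, a triangle exists only if t > r; here t > r, so there is exactly one triangle.

1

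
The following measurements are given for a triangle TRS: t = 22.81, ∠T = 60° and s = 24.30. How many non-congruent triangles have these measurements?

2

s·sin T = 24.30·sin(60°) ≈ 21.04.
Since s sin T < t < s (21.04 < 22.81 < 24.30), two triangles exist.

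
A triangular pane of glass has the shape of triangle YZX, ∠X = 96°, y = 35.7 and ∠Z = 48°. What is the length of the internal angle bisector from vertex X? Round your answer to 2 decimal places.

The third angle is ∠Y = 180° − ∠Z − ∠X = 36.00°.
Law of sines: z = y·sin Z/sin Y ≈ 45.136.
Law of sines: x = y·sin X/sin Y ≈ 60.404.
The bisector from X has length 2·y·z·cos(∠X/2)/(y+z) ≈ 26.676.

26.68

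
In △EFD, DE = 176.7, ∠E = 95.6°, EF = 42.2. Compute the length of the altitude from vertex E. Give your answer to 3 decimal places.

By the law of cosines, FD² = DE² + EF² − 2·DE·EF·cos E = 34459, so FD ≈ 185.63.
Area = ½·DE·EF·sin E ≈ 3710.6.
The altitude from E has length 2·area/FD ≈ 39.978.

h_E ≈ 39.978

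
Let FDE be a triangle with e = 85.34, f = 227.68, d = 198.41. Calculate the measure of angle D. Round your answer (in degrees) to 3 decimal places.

59.446

By the law of cosines, cos D = (e² + f² − d²) / (2·e·f) ≈ 0.50835, so ∠D ≈ 59.45°.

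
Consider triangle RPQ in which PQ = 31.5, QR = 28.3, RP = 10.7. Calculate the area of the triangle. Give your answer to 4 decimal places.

150.1804

Semiperimeter s = (31.5 + 28.3 + 10.7)/2 = 35.25.
Heron's formula: area = √(35.25·3.75·6.95·24.55) ≈ 150.18.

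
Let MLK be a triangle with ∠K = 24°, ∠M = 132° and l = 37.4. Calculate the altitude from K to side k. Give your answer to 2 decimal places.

The third angle is ∠L = 180° − ∠K − ∠M = 24.00°.
Law of sines: m = l·sin M/sin L ≈ 68.333.
Law of sines: k = l·sin K/sin L ≈ 37.4.
Area = ½·l·m·sin K ≈ 519.74.
The altitude from K has length 2·area/k ≈ 27.794.

h_K ≈ 27.79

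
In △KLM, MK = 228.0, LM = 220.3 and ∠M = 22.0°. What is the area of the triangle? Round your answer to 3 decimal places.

Area = ½·LM·MK·sin M ≈ 9407.9.

area ≈ 9407.945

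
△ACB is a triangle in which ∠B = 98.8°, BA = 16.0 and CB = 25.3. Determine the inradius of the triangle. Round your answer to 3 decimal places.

r ≈ 5.462

By the law of cosines, AC² = CB² + BA² − 2·CB·BA·cos B = 1019.9, so AC ≈ 31.937.
Area = ½·CB·BA·sin B ≈ 200.02.
Semiperimeter s = (25.3+16+31.937)/2 = 36.618.
Inradius = area/s = 200.02/36.618 ≈ 5.4622.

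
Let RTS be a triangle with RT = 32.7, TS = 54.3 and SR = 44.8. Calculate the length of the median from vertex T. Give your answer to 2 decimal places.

Median from T: ½√(2·RT² + 2·TS² − SR²) ≈ 38.822.

m_T ≈ 38.82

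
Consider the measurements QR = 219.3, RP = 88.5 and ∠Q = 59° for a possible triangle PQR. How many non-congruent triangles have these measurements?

QR·sin Q = 219.3·sin(59°) ≈ 188.
Since RP = 88.5 < 188 = QR sin Q, no triangle exists.

0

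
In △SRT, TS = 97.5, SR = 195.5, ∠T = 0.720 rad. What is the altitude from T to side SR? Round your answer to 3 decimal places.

h_T ≈ 84.819

Law of sines: sin R = TS·sin T/SR ≈ 0.32885.
Since SR ≥ TS, only the acute value applies: ∠R ≈ 0.335 rad.
Then ∠S = π − ∠T − ∠R ≈ 2.087 rad.
Law of sines gives RT = SR·sin S/sin T ≈ 257.93.
Area = ½·SR·TS·sin S ≈ 8291.1.
The altitude from T has length 2·area/SR ≈ 84.819.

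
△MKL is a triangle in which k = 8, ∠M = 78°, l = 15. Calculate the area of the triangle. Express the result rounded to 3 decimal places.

Area = ½·k·l·sin M ≈ 58.689.

area ≈ 58.689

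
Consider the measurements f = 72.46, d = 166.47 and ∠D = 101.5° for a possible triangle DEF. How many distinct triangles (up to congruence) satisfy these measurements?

f·sin D = 72.46·sin(101.5°) ≈ 71.01.
Since ∠D is not acute, a triangle exists only if d > f; here d > f, so there is exactly one triangle.

1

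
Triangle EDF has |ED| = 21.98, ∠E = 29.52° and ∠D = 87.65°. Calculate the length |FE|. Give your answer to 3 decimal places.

24.685

The third angle is ∠F = 180° − ∠E − ∠D = 62.83°.
Law of sines: |FE| = |ED|·sin D/sin F ≈ 24.685.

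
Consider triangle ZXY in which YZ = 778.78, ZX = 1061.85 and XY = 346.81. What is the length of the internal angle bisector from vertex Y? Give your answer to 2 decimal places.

t_Y ≈ 172.40

By the law of cosines, cos Y = (XY² + YZ² − ZX²) / (2·XY·YZ) ≈ -0.74189, so ∠Y ≈ 137.89°.
The bisector from Y has length 2·XY·YZ·cos(∠Y/2)/(XY+YZ) ≈ 172.4.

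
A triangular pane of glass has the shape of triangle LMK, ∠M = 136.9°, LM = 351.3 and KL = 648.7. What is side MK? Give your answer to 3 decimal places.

346.151

Law of sines: sin K = LM·sin M/KL ≈ 0.37002.
Since KL ≥ LM, only the acute value applies: ∠K ≈ 21.72°.
Then ∠L = 180° − ∠M − ∠K ≈ 21.38°.
Law of sines gives MK = KL·sin L/sin M ≈ 346.15.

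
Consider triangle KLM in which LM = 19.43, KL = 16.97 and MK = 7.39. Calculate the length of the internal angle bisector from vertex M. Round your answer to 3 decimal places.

t_M ≈ 9.279

By the law of cosines, cos M = (LM² + MK² − KL²) / (2·LM·MK) ≈ 0.50198, so ∠M ≈ 59.87°.
The bisector from M has length 2·LM·MK·cos(∠M/2)/(LM+MK) ≈ 9.2791.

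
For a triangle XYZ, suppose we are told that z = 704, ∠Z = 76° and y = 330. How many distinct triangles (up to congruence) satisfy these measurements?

1

y·sin Z = 330·sin(76°) ≈ 320.2.
Since z ≥ y, exactly one triangle exists.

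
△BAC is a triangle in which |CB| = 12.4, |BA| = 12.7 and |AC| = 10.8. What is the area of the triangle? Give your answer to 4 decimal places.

Semiperimeter s = (10.8 + 12.4 + 12.7)/2 = 17.95.
Heron's formula: area = √(17.95·7.15·5.55·5.25) ≈ 61.152.

61.1521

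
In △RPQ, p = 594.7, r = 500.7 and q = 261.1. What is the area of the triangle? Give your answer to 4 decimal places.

Semiperimeter s = (500.7 + 594.7 + 261.1)/2 = 678.25.
Heron's formula: area = √(678.25·177.55·83.55·417.15) ≈ 64785.

area ≈ 64785.0190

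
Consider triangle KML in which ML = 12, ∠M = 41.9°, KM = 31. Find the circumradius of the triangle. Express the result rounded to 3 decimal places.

R ≈ 17.578

By the law of cosines, LK² = KM² + ML² − 2·KM·ML·cos M = 551.23, so LK ≈ 23.478.
Area = ½·KM·ML·sin M ≈ 124.22.
Circumradius = LK/(2 sin M) ≈ 17.578.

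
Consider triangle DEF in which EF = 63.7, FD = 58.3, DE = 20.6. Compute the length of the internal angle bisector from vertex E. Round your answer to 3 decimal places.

26.165

By the law of cosines, cos E = (DE² + EF² − FD²) / (2·DE·EF) ≈ 0.41272, so ∠E ≈ 65.62°.
The bisector from E has length 2·DE·EF·cos(∠E/2)/(DE+EF) ≈ 26.165.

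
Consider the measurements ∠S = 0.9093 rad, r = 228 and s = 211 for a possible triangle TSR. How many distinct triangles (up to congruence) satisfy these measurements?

r·sin S = 228·sin(0.9093 rad) ≈ 179.9.
Since r sin S < s < r (179.9 < 211 < 228), two triangles exist.

2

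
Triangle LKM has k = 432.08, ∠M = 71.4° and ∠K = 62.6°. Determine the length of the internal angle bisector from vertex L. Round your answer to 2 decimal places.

410.72

The third angle is ∠L = 180° − ∠K − ∠M = 46.00°.
Law of sines: l = k·sin L/sin K ≈ 350.09.
Law of sines: m = k·sin M/sin K ≈ 461.26.
The bisector from L has length 2·k·m·cos(∠L/2)/(k+m) ≈ 410.72.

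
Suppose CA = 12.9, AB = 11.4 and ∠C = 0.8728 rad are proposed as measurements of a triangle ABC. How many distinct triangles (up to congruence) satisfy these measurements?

2

CA·sin C = 12.9·sin(0.8728 rad) ≈ 9.883.
Since CA sin C < AB < CA (9.883 < 11.4 < 12.9), two triangles exist.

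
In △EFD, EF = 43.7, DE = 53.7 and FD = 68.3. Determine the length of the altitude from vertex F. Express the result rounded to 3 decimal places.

Semiperimeter s = (68.3 + 53.7 + 43.7)/2 = 82.85.
Heron's formula: area = √(82.85·14.55·29.15·39.15) ≈ 1172.9.
The altitude from F has length 2·area/DE ≈ 43.684.

h_F ≈ 43.684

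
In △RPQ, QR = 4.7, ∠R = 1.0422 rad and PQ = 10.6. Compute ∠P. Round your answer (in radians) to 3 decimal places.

∠P ≈ 0.393 rad

Law of sines: sin P = QR·sin R/PQ ≈ 0.38288.
Since PQ ≥ QR, only the acute value applies: ∠P ≈ 0.3929 rad.
Then ∠Q = π − ∠R − ∠P ≈ 1.7065 rad.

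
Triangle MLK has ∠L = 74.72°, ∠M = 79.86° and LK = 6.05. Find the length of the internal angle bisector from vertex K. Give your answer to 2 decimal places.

The third angle is ∠K = 180° − ∠M − ∠L = 25.42°.
Law of sines: KM = LK·sin L/sin M ≈ 5.9287.
Law of sines: ML = LK·sin K/sin M ≈ 2.6382.
The bisector from K has length 2·LK·KM·cos(∠K/2)/(LK+KM) ≈ 5.842.

5.84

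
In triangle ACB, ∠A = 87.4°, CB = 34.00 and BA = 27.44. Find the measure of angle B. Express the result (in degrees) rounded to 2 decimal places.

Law of sines: sin C = BA·sin A/CB ≈ 0.80623.
Since CB ≥ BA, only the acute value applies: ∠C ≈ 53.73°.
Then ∠B = 180° − ∠A − ∠C ≈ 38.87°.

38.87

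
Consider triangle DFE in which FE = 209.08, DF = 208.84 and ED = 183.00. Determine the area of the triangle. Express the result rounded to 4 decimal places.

area ≈ 17189.3340

Semiperimeter s = (209.08 + 183 + 208.84)/2 = 300.46.
Heron's formula: area = √(300.46·91.38·117.46·91.62) ≈ 17189.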